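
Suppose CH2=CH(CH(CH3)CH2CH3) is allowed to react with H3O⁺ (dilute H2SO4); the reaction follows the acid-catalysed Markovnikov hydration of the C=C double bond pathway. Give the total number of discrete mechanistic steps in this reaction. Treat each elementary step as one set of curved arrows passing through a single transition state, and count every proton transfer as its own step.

Step 1: Electrophilic addition begins with the π(C=C) electrons forming a bond to the proton of H3O⁺. Following Markovnikov's rule, the resulting cation is secondary. H2O is released.
Step 2: Carbocation rearrangement: a 1,2-hydride shift from the adjacent sec-butyl carbon converts the initially-formed secondary cation into the more stable tertiary cation.
Step 3: Nucleophilic capture of the cation by H2O produces the protonated alcohol (an oxonium ion).
Step 4: H2O removes a proton from the oxonium oxygen, regenerating H3O⁺ and giving the neutral alcohol.
Total: 4 elementary steps.

4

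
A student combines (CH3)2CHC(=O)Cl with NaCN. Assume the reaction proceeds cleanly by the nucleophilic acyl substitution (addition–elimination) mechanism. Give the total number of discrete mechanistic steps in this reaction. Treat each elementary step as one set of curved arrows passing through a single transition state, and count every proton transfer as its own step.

Step 1: Nucleophilic addition of CN⁻ to the acyl carbon breaks the π(C=O) bond and yields a tetrahedral, anionic intermediate.
Step 2: Collapse of the tetrahedral intermediate: the alkoxide oxygen pushes its lone pair back to re-form C=O while Cl⁻ leaves.
Total: 2 elementary steps.

2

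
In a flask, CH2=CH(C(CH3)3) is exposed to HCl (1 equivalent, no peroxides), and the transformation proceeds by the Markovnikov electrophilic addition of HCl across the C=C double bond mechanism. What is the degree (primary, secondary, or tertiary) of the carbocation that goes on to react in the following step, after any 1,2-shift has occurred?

tertiary

Step 1: Electrophilic addition begins with the π(C=C) electrons forming a bond to the proton of HCl. Following Markovnikov's rule, the resulting cation is secondary. The H–Cl bond breaks heterolytically, releasing Cl⁻.
Step 2: Carbocation rearrangement: a 1,2-methyl shift from the adjacent tert-butyl carbon converts the initially-formed secondary cation into the more stable tertiary cation.
The cation rearranges from secondary to tertiary via a 1,2-methyl shift from the adjacent tert-butyl carbon; the tertiary cation is what reacts next.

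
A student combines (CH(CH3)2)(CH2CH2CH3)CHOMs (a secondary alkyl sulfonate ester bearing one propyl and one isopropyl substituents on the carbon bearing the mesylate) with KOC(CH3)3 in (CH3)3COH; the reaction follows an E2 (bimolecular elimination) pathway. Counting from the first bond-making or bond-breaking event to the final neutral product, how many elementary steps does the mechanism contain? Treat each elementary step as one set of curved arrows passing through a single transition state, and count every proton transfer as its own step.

Step 1: Concerted anti-periplanar elimination: (CH3)3CO⁻ abstracts a β-H while MsO⁻ leaves, and the C–H electrons become the new C=C π bond — all in a single transition state.
Total: 1 elementary step.

1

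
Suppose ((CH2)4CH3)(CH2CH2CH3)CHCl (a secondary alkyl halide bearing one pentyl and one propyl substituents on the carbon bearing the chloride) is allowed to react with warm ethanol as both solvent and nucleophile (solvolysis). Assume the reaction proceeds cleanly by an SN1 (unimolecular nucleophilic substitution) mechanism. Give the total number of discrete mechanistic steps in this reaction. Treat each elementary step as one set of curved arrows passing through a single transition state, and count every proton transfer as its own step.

3

Step 1: Rate-determining heterolysis of the C–Cl bond gives Cl⁻ and a secondary carbocation.
(No 1,2-shift: no single shift to an adjacent carbon would give a more stable cation.)
Step 2: A lone pair on the oxygen of CH3CH2OH attacks the carbocation, forming a new C–O σ-bond and an oxonium ion.
Step 3: Deprotonation of the oxonium oxygen by solvent ethanol yields the neutral ether.
Total: 3 elementary steps.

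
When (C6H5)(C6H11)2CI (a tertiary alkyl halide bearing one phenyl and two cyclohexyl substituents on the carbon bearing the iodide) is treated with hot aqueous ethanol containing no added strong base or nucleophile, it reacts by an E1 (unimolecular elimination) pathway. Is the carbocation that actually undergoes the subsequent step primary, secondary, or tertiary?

tertiary

Step 1: Ionisation: the C–I σ-bond cleaves heterolytically; both bonding electrons depart with I⁻, leaving a tertiary carbocation at the α-carbon.
No single 1,2-shift to an adjacent carbon would give a more-substituted cation, so no rearrangement occurs.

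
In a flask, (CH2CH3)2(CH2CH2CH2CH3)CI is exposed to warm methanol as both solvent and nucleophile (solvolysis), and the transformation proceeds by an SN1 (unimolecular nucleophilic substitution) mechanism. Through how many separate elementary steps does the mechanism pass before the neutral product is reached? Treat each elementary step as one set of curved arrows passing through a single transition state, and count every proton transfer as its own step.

3

Step 1: Ionisation: the C–I σ-bond cleaves heterolytically; both bonding electrons depart with I⁻, leaving a tertiary carbocation at the α-carbon.
(No 1,2-shift: no single shift to an adjacent carbon would give a more stable cation.)
Step 2: CH3OH donates an oxygen lone pair into the empty p orbital of the cation, giving a protonated ether (an oxonium ion).
Step 3: Deprotonation of the oxonium oxygen by solvent methanol yields the neutral ether.
Total: 3 elementary steps.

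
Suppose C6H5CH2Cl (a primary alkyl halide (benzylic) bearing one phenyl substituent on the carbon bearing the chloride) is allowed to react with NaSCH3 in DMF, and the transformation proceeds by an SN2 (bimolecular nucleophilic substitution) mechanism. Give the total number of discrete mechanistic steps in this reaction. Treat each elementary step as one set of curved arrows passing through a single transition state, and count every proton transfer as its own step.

Step 1: The methanethiolate nucleophile donates a lone pair from S to the α-carbon in a backside attack; simultaneously the C–Cl σ-bond breaks and both of its electrons leave with Cl⁻. One concerted step with inversion of configuration.
Total: 1 elementary step.

1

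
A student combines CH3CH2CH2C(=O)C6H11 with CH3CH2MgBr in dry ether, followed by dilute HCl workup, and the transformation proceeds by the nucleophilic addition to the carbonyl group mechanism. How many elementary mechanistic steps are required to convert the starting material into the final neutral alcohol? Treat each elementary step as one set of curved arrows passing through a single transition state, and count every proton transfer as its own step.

Step 1: Nucleophilic addition: the carbanion-like carbon of CH3CH2MgBr adds to the carbonyl carbon, pushing the π(C=O) electron pair onto oxygen and giving a tetrahedral alkoxide.
Step 2: On dilute HCl workup the alkoxide oxygen is protonated, giving an alcohol.
Total: 2 elementary steps.

2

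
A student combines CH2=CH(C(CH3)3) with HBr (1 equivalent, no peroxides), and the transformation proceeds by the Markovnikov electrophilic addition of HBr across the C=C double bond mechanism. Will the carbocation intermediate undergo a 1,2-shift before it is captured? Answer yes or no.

yes

The first-formed carbocation is secondary.
The adjacent tert-butyl carbon has no hydrogen but bears methyl groups; migration of one methyl with its bonding pair (a 1,2-methyl shift) places the charge on a tertiary centre.
Tertiary is more stable than secondary, so the shift occurs.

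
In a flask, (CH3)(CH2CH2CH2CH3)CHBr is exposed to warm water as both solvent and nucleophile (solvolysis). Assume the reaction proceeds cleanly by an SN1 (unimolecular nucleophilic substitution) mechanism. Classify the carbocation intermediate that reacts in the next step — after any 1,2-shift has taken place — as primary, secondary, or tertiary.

Step 1: Rate-determining heterolysis of the C–Br bond gives Br⁻ and a secondary carbocation.
No single 1,2-shift to an adjacent carbon would give a more-substituted cation, so no rearrangement occurs.

secondary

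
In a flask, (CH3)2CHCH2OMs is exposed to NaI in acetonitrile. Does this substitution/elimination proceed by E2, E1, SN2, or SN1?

SN2

Conditions: a primary substrate with a strong nucleophile in the polar aprotic solvent acetonitrile.
These conditions are the textbook signature of the SN2 pathway.
An unhindered substrate with a strong nucleophile in a polar aprotic solvent favours one-step backside displacement.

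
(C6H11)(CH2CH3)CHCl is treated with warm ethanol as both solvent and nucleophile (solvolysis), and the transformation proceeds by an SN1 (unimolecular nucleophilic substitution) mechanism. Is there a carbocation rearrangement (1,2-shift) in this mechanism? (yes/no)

The first-formed carbocation is secondary.
The adjacent cyclohexyl carbon already bears 2 other carbon substituents and has a hydrogen to migrate; after a 1,2-hydride shift from that carbon the positive charge sits on a tertiary centre.
Tertiary is more stable than secondary, so the shift occurs.

yes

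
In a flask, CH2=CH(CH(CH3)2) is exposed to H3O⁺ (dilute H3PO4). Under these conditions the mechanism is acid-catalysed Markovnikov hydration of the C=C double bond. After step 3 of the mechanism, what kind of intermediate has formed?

Step 1: Protonation of the alkene by H3O⁺: the π bond acts as the nucleophile and picks up H⁺, giving the more stable (Markovnikov) secondary carbocation. H2O is released.
Step 2: Carbocation rearrangement: a 1,2-hydride shift from the adjacent isopropyl carbon converts the initially-formed secondary cation into the more stable tertiary cation.
Step 3: A lone pair on the oxygen of H2O attacks the carbocation, forming a C–O bond and an oxonium ion (a protonated alcohol).
After step 3 the species present is an oxonium ion.

oxonium ion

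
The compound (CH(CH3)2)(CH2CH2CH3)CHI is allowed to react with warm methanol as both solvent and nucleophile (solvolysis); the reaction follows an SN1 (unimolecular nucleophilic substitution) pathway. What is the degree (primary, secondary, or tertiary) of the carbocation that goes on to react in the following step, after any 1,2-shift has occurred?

Step 1: The C–I bond breaks with both electrons going to the iodide; I⁻ leaves and a secondary carbocation remains.
Step 2: Carbocation rearrangement: a 1,2-hydride shift from the adjacent isopropyl carbon converts the initially-formed secondary cation into the more stable tertiary cation.
The cation rearranges from secondary to tertiary via a 1,2-hydride shift from the adjacent isopropyl carbon; the tertiary cation is what reacts next.

tertiary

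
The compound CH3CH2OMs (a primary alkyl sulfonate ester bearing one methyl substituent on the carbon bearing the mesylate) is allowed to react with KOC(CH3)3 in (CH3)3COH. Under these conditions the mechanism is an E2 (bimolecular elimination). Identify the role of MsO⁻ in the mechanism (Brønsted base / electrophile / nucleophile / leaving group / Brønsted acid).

Step 1: The strong base (CH3)3CO⁻ removes a β-hydrogen; in the same concerted event the electrons of the breaking C–H bond form the new π(C=C) bond and the C–O σ-bond breaks, expelling MsO⁻. Anti-periplanar geometry; one transition state.
MsO⁻ departs with both electrons of the breaking σ-bond — that is the definition of a leaving group.

leaving group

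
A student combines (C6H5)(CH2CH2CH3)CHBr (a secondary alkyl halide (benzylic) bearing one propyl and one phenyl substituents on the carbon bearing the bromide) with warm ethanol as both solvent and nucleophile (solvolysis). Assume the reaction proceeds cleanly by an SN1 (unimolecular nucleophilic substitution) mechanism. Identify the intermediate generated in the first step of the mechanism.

secondary carbocation

Step 1: Rate-determining heterolysis of the C–Br bond gives Br⁻ and a secondary carbocation.
After step 1 the species present is a secondary carbocation.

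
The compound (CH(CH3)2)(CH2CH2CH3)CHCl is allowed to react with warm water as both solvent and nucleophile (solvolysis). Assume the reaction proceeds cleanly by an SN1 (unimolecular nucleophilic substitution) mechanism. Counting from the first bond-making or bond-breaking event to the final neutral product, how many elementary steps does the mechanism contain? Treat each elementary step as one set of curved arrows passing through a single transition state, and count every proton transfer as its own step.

Step 1: The C–Cl bond breaks with both electrons going to the chloride; Cl⁻ leaves and a secondary carbocation remains.
Step 2: A 1,2-hydride shift from the adjacent isopropyl carbon moves the positive charge from the secondary centre to an adjacent carbon, generating a more stable tertiary carbocation.
Step 3: A lone pair on the oxygen of H2O attacks the carbocation, forming a new C–O σ-bond and an oxonium ion.
Step 4: Proton transfer from the O–H of the oxonium ion to a solvent molecule delivers the neutral alcohol.
Total: 4 elementary steps.

4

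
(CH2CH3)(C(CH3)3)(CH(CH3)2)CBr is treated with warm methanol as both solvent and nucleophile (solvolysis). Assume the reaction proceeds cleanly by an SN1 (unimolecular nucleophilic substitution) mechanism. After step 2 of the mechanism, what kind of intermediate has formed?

oxonium ion

Step 1: The C–Br bond breaks with both electrons going to the bromide; Br⁻ leaves and a tertiary carbocation remains.
Step 2: CH3OH donates an oxygen lone pair into the empty p orbital of the cation, giving a protonated ether (an oxonium ion).
After step 2 the species present is an oxonium ion.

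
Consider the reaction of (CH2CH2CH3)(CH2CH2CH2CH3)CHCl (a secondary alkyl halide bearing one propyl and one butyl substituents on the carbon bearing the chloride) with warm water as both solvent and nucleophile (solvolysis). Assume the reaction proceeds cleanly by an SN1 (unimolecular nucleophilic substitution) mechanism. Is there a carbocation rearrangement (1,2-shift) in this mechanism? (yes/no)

The first-formed carbocation is secondary.
No single 1,2-shift to an adjacent carbon would produce a more-substituted cation than the one already present, so no rearrangement occurs.

no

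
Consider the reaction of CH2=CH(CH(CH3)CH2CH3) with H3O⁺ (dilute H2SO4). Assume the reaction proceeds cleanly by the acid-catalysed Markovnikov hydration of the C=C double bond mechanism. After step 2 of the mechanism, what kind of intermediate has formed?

Step 1: The π electrons of the C=C bond attack a proton of H3O⁺; Markovnikov addition places the new C–H on the less-substituted alkene carbon, so the positive charge ends up on the more-substituted carbon — a secondary carbocation. H2O is released.
Step 2: A 1,2-hydride shift from the adjacent sec-butyl carbon moves the positive charge from the secondary centre to an adjacent carbon, generating a more stable tertiary carbocation.
After step 2 the species present is a tertiary carbocation.

tertiary carbocation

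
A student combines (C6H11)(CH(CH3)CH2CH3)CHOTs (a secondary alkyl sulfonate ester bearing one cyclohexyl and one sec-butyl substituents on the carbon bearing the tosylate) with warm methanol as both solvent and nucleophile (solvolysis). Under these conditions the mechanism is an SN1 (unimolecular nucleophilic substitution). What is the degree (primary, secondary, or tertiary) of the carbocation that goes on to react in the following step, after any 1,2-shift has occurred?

Step 1: Unassisted departure of TsO⁻ (taking the C–O bonding pair) generates a secondary carbocation.
Step 2: A 1,2-hydride shift from the adjacent cyclohexyl carbon moves the positive charge from the secondary centre to an adjacent carbon, generating a more stable tertiary carbocation.
The cation rearranges from secondary to tertiary via a 1,2-hydride shift from the adjacent cyclohexyl carbon; the tertiary cation is what reacts next.

tertiary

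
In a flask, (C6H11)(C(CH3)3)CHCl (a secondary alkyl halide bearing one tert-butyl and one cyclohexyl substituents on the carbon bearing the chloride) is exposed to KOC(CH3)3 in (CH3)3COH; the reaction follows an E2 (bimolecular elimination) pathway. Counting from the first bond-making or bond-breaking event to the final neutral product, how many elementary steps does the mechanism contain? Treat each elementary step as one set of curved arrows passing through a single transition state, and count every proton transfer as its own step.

Step 1: Concerted anti-periplanar elimination: (CH3)3CO⁻ abstracts a β-H while Cl⁻ leaves, and the C–H electrons become the new C=C π bond — all in a single transition state.
Total: 1 elementary step.

1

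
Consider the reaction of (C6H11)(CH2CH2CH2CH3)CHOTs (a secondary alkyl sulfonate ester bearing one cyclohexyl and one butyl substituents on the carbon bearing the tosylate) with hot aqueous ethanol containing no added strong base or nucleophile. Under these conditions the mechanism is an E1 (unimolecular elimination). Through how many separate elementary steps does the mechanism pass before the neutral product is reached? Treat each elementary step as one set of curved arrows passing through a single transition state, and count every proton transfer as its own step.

Step 1: Unassisted departure of TsO⁻ (taking the C–O bonding pair) generates a secondary carbocation.
Step 2: A hydride (H with its bonding pair) migrates from the adjacent cyclohexyl carbon to the cationic centre — a 1,2-hydride shift — upgrading the secondary cation to a tertiary one.
Step 3: A weak base (a water (or ethanol) molecule from the solvent) removes a proton from a carbon adjacent to the cationic centre; the electrons of that C–H bond become the new π(C=C) bond, giving the alkene.
Total: 3 elementary steps.

3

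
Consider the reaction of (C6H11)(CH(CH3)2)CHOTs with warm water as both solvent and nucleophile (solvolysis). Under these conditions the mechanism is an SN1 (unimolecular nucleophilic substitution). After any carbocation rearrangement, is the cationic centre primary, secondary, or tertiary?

Step 1: Ionisation: the C–O σ-bond cleaves heterolytically; both bonding electrons depart with TsO⁻, leaving a secondary carbocation at the α-carbon.
Step 2: Carbocation rearrangement: a 1,2-hydride shift from the adjacent cyclohexyl carbon converts the initially-formed secondary cation into the more stable tertiary cation.
The cation rearranges from secondary to tertiary via a 1,2-hydride shift from the adjacent cyclohexyl carbon; the tertiary cation is what reacts next.

tertiary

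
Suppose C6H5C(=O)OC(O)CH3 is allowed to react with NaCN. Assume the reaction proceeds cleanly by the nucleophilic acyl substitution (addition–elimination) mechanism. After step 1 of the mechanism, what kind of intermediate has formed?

tetrahedral intermediate

Step 1: A lone pair on the C of CN⁻ attacks the electrophilic acyl carbon; the π(C=O) electrons move onto oxygen, giving a tetrahedral intermediate.
After step 1 the species present is a tetrahedral intermediate.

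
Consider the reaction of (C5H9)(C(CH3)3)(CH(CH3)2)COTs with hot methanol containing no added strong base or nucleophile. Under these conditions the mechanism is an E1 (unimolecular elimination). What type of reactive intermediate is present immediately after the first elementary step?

tertiary carbocation

Step 1: Unassisted departure of TsO⁻ (taking the C–O bonding pair) generates a tertiary carbocation.
After step 1 the species present is a tertiary carbocation.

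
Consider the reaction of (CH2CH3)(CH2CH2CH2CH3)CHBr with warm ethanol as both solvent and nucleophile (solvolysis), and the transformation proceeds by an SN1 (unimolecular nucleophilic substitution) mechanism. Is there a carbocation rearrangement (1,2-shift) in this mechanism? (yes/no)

no

The first-formed carbocation is secondary.
No single 1,2-shift to an adjacent carbon would produce a more-substituted cation than the one already present, so no rearrangement occurs.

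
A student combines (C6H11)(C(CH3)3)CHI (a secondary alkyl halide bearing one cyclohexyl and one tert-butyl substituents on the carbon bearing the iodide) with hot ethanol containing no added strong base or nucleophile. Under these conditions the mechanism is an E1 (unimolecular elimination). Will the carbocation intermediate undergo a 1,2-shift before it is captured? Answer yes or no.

The first-formed carbocation is secondary.
The adjacent cyclohexyl carbon already bears 2 other carbon substituents and has a hydrogen to migrate; after a 1,2-hydride shift from that carbon the positive charge sits on a tertiary centre.
Tertiary is more stable than secondary, so the shift occurs.

yes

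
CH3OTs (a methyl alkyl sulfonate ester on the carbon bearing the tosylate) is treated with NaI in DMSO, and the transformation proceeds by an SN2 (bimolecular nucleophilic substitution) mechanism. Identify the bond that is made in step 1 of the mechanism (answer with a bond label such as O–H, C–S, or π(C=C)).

C–I

Step 1: The iodide nucleophile donates a lone pair from I to the α-carbon in a backside attack; simultaneously the C–O σ-bond breaks and both of its electrons leave with TsO⁻. One concerted step with inversion of configuration.
The bond formed in this step is the C–I bond.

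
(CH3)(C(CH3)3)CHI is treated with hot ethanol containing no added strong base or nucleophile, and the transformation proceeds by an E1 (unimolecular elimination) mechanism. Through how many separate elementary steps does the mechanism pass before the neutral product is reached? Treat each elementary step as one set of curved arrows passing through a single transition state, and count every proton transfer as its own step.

Step 1: The C–I bond breaks with both electrons going to the iodide; I⁻ leaves and a secondary carbocation remains.
Step 2: A methyl group with its bonding pair migrates from the adjacent tert-butyl carbon to the cationic centre — a 1,2-methyl shift — upgrading the secondary cation to a tertiary one.
Step 3: A weak base (an ethanol molecule from the solvent) removes a proton from a carbon adjacent to the cationic centre; the electrons of that C–H bond become the new π(C=C) bond, giving the alkene.
Total: 3 elementary steps.

3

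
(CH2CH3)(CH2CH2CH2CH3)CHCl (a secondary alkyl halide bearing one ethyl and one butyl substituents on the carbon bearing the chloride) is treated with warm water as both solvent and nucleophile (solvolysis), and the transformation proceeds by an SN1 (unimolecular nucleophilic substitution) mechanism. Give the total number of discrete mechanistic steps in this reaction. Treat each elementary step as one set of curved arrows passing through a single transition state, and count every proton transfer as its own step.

Step 1: Ionisation: the C–Cl σ-bond cleaves heterolytically; both bonding electrons depart with Cl⁻, leaving a secondary carbocation at the α-carbon.
(No 1,2-shift: no single shift to an adjacent carbon would give a more stable cation.)
Step 2: A lone pair on the oxygen of H2O attacks the carbocation, forming a new C–O σ-bond and an oxonium ion.
Step 3: A second solvent molecule removes the proton on oxygen, giving the neutral alcohol product.
Total: 3 elementary steps.

3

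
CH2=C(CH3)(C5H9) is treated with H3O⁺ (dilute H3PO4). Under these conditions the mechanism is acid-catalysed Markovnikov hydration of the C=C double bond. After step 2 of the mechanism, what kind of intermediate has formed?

oxonium ion

Step 1: The π electrons of the C=C bond attack a proton of H3O⁺; Markovnikov addition places the new C–H on the less-substituted alkene carbon, so the positive charge ends up on the more-substituted carbon — a tertiary carbocation. H2O is released.
Step 2: Water acts as the nucleophile: an oxygen lone pair bonds to the cationic carbon, giving an oxonium-ion intermediate.
After step 2 the species present is an oxonium ion.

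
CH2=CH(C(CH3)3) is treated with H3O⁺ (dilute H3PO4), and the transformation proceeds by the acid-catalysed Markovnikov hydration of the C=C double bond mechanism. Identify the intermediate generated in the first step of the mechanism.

secondary carbocation

Step 1: Protonation of the alkene by H3O⁺: the π bond acts as the nucleophile and picks up H⁺, giving the more stable (Markovnikov) secondary carbocation. H2O is released.
After step 1 the species present is a secondary carbocation.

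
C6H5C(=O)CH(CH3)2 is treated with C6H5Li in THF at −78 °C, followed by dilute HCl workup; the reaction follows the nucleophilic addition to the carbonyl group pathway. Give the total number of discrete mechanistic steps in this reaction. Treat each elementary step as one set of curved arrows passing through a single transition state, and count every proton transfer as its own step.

2

Step 1: Nucleophilic addition: the carbanion-like carbon of C6H5Li adds to the carbonyl carbon, pushing the π(C=O) electron pair onto oxygen and giving a tetrahedral alkoxide.
Step 2: On dilute HCl workup the alkoxide oxygen is protonated, giving an alcohol.
Total: 2 elementary steps.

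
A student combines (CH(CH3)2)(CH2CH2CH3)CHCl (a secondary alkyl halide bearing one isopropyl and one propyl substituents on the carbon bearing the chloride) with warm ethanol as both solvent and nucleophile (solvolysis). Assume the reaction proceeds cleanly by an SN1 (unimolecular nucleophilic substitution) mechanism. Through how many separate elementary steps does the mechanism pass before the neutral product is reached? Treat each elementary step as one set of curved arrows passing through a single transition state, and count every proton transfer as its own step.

Step 1: Rate-determining heterolysis of the C–Cl bond gives Cl⁻ and a secondary carbocation.
Step 2: A 1,2-hydride shift from the adjacent isopropyl carbon moves the positive charge from the secondary centre to an adjacent carbon, generating a more stable tertiary carbocation.
Step 3: CH3CH2OH donates an oxygen lone pair into the empty p orbital of the cation, giving a protonated ether (an oxonium ion).
Step 4: Deprotonation of the oxonium oxygen by solvent ethanol yields the neutral ether.
Total: 4 elementary steps.

4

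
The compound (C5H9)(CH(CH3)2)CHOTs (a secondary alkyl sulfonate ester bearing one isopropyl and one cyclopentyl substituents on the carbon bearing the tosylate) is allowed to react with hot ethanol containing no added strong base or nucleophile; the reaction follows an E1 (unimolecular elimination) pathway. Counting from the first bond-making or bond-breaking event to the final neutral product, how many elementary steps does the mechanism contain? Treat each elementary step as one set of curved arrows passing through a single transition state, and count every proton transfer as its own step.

3

Step 1: The C–O bond breaks with both electrons going to the tosylate; TsO⁻ leaves and a secondary carbocation remains.
Step 2: A hydride (H with its bonding pair) migrates from the adjacent isopropyl carbon to the cationic centre — a 1,2-hydride shift — upgrading the secondary cation to a tertiary one.
Step 3: A weak base (an ethanol molecule from the solvent) removes a proton from a carbon adjacent to the cationic centre; the electrons of that C–H bond become the new π(C=C) bond, giving the alkene.
Total: 3 elementary steps.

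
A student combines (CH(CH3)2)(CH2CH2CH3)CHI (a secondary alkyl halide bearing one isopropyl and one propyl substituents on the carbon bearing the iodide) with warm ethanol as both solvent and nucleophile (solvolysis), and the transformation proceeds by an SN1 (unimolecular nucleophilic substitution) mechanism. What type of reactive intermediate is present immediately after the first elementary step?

secondary carbocation

Step 1: Rate-determining heterolysis of the C–I bond gives I⁻ and a secondary carbocation.
After step 1 the species present is a secondary carbocation.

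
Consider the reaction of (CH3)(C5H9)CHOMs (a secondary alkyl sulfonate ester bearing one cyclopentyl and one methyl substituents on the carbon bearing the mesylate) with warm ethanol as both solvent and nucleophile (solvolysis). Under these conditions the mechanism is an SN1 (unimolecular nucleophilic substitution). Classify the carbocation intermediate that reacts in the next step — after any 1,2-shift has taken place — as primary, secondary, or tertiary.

tertiary

Step 1: Unassisted departure of MsO⁻ (taking the C–O bonding pair) generates a secondary carbocation.
Step 2: Carbocation rearrangement: a 1,2-hydride shift from the adjacent cyclopentyl carbon converts the initially-formed secondary cation into the more stable tertiary cation.
The cation rearranges from secondary to tertiary via a 1,2-hydride shift from the adjacent cyclopentyl carbon; the tertiary cation is what reacts next.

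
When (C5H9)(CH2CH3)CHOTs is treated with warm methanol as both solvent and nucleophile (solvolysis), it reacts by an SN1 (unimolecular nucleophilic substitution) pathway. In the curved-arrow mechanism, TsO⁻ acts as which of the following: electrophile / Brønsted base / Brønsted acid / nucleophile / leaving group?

leaving group

Step 1: The C–O bond breaks with both electrons going to the tosylate; TsO⁻ leaves and a secondary carbocation remains.
TsO⁻ departs with both electrons of the breaking σ-bond — that is the definition of a leaving group.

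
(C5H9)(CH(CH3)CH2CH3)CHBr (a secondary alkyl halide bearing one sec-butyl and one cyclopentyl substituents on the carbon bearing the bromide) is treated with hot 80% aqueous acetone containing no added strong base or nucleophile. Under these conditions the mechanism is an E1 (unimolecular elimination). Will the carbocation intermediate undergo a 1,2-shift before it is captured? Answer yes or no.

yes

The first-formed carbocation is secondary.
The adjacent sec-butyl carbon already bears 2 other carbon substituents and has a hydrogen to migrate; after a 1,2-hydride shift from that carbon the positive charge sits on a tertiary centre.
Tertiary is more stable than secondary, so the shift occurs.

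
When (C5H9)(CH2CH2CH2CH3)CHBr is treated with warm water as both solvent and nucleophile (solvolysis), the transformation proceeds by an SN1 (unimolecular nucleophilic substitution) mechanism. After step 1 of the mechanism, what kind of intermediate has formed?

secondary carbocation

Step 1: Rate-determining heterolysis of the C–Br bond gives Br⁻ and a secondary carbocation.
After step 1 the species present is a secondary carbocation.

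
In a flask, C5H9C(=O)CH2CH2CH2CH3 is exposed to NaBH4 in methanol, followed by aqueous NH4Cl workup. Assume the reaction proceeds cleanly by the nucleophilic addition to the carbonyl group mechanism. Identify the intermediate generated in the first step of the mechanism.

tetrahedral alkoxide intermediate

Step 1: H⁻ (delivered from BH4⁻) attacks the sp² carbonyl carbon; the C=O π bond breaks and the electrons end up as a lone pair on the alkoxide oxygen of the tetrahedral intermediate.
After step 1 the species present is a tetrahedral alkoxide intermediate.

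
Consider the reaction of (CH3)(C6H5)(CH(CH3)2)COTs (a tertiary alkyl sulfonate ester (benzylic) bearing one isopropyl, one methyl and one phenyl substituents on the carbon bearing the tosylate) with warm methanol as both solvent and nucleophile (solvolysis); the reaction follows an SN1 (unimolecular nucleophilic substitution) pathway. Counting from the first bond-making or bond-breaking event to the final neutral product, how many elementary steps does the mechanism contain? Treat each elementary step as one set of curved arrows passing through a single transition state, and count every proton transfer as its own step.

Step 1: The C–O bond breaks with both electrons going to the tosylate; TsO⁻ leaves and a tertiary carbocation remains.
(No 1,2-shift: no single shift to an adjacent carbon would give a more stable cation.)
Step 2: Nucleophilic capture: the oxygen of CH3OH bonds to the cationic carbon, producing an oxonium-ion intermediate.
Step 3: A second solvent molecule removes the proton on oxygen, giving the neutral ether product.
Total: 3 elementary steps.

3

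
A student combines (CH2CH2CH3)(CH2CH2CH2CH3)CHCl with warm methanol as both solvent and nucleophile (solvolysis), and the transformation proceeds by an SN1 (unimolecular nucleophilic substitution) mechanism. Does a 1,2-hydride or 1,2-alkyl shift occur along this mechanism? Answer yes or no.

The first-formed carbocation is secondary.
No single 1,2-shift to an adjacent carbon would produce a more-substituted cation than the one already present, so no rearrangement occurs.

no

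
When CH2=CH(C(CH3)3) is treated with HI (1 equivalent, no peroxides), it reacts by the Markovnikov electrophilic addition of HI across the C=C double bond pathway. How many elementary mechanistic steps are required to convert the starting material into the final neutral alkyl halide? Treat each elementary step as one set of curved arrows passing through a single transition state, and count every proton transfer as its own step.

3

Step 1: The π electrons of the C=C bond attack a proton of HI; Markovnikov addition places the new C–H on the less-substituted alkene carbon, so the positive charge ends up on the more-substituted carbon — a secondary carbocation. The H–I bond breaks heterolytically, releasing I⁻.
Step 2: A 1,2-methyl shift from the adjacent tert-butyl carbon moves the positive charge from the secondary centre to an adjacent carbon, generating a more stable tertiary carbocation.
Step 3: The I⁻ anion donates a lone pair to the carbocation, forming the new C–I σ-bond and giving the neutral alkyl halide.
Total: 3 elementary steps.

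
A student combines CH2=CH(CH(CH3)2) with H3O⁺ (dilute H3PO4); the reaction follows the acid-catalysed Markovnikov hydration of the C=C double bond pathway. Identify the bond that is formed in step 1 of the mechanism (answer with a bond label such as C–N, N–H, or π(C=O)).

Step 1: Protonation of the alkene by H3O⁺: the π bond acts as the nucleophile and picks up H⁺, giving the more stable (Markovnikov) secondary carbocation. H2O is released.
The bond formed in this step is the C–H bond.

C–H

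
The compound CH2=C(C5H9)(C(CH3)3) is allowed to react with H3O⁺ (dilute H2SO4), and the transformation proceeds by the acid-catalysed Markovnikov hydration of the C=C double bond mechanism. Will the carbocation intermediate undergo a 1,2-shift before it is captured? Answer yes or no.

no

The first-formed carbocation is tertiary.
No single 1,2-shift to an adjacent carbon would produce a more-substituted cation than the one already present, so no rearrangement occurs.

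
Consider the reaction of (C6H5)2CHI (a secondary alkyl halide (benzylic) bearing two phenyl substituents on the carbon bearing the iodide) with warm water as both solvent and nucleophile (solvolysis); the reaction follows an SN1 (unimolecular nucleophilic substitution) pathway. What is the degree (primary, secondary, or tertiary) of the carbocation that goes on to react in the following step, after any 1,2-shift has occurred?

Step 1: Ionisation: the C–I σ-bond cleaves heterolytically; both bonding electrons depart with I⁻, leaving a secondary carbocation at the α-carbon.
No single 1,2-shift to an adjacent carbon would give a more-substituted cation, so no rearrangement occurs.

secondary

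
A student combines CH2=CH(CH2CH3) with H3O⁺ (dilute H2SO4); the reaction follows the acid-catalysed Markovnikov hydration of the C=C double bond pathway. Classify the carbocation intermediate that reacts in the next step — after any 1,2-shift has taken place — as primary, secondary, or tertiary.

secondary

Step 1: Protonation of the alkene by H3O⁺: the π bond acts as the nucleophile and picks up H⁺, giving the more stable (Markovnikov) secondary carbocation. H2O is released.
No single 1,2-shift to an adjacent carbon would give a more-substituted cation, so no rearrangement occurs.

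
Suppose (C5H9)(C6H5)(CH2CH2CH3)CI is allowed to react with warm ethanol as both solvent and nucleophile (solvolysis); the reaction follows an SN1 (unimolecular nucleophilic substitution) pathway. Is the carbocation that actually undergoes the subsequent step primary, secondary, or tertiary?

Step 1: Ionisation: the C–I σ-bond cleaves heterolytically; both bonding electrons depart with I⁻, leaving a tertiary carbocation at the α-carbon.
No single 1,2-shift to an adjacent carbon would give a more-substituted cation, so no rearrangement occurs.

tertiary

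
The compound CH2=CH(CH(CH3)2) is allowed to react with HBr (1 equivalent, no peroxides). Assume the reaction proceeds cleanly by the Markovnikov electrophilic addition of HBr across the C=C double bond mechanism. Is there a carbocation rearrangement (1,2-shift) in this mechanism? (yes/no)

The first-formed carbocation is secondary.
The adjacent isopropyl carbon already bears 2 other carbon substituents and has a hydrogen to migrate; after a 1,2-hydride shift from that carbon the positive charge sits on a tertiary centre.
Tertiary is more stable than secondary, so the shift occurs.

yes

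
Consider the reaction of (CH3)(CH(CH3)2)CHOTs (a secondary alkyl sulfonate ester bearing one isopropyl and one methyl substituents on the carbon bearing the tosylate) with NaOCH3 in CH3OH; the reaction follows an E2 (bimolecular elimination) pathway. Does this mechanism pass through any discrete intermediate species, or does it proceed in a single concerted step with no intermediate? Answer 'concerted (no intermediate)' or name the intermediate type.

In one step, CH3O⁻ pulls off a β-proton, the C–O bond cleaves, and a C=C double bond forms between the α- and β-carbons (E2, anti elimination).
All bond changes occur in one transition state; no discrete intermediate is formed.

concerted (no intermediate)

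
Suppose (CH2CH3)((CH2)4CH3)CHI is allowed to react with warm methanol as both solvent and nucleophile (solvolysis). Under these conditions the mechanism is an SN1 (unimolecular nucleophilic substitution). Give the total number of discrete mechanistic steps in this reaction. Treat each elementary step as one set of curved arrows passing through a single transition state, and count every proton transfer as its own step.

Step 1: The C–I bond breaks with both electrons going to the iodide; I⁻ leaves and a secondary carbocation remains.
(No 1,2-shift: no single shift to an adjacent carbon would give a more stable cation.)
Step 2: CH3OH donates an oxygen lone pair into the empty p orbital of the cation, giving a protonated ether (an oxonium ion).
Step 3: A second solvent molecule removes the proton on oxygen, giving the neutral ether product.
Total: 3 elementary steps.

3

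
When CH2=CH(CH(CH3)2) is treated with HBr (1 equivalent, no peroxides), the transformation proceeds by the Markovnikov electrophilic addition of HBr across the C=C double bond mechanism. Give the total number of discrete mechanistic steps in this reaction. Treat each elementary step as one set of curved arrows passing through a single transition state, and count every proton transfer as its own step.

Step 1: Protonation of the alkene by HBr: the π bond acts as the nucleophile and picks up H⁺, giving the more stable (Markovnikov) secondary carbocation. The H–Br bond breaks heterolytically, releasing Br⁻.
Step 2: A hydride (H with its bonding pair) migrates from the adjacent isopropyl carbon to the cationic centre — a 1,2-hydride shift — upgrading the secondary cation to a tertiary one.
Step 3: The Br⁻ anion donates a lone pair to the carbocation, forming the new C–Br σ-bond and giving the neutral alkyl halide.
Total: 3 elementary steps.

3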